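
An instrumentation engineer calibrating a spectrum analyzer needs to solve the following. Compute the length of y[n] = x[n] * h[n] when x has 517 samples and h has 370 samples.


Linear convolution output length:
L = N + M - 1
  = 517 + 370 - 1
  = 886 samples

886


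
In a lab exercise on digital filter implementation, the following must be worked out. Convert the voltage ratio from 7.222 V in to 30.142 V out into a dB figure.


Voltage gain in dB:
G = 20 * log10(Vout / Vin)
  = 20 * log10(30.142 / 7.222)
  = 20 * log10(4.173636)
  = 20 * 0.620515
  = 12.41 dB

12.41 dB


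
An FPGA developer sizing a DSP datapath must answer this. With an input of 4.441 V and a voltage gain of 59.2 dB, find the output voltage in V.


Output voltage from dB gain:
V_out = V_in * 10^(gain_dB / 20)
      = 4.441 * 10^(59.2 / 20)
      = 4.441 * 912.010839
      = 4050.2401 V

4050.2401 V


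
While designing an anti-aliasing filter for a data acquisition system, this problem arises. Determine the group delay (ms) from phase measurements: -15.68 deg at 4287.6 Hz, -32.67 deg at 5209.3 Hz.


Group delay from phase difference:
tau = -d(phi)/d(omega)
d(phi) = -16.99 deg = -0.296531 rad
d(omega) = 2*pi*(5209.3 - 4287.6) = 5791.2119 rad/s
tau = -(-0.296531) / 5791.2119
    = 0.0512 ms

0.0512 ms


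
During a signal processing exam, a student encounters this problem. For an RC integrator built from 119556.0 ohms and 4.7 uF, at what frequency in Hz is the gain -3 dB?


Cutoff frequency of a first-order RC filter:
fc = 1 / (2 * pi * R * C)
C = 4.7 uF = 4.7e-06 F
fc = 1 / (2 * pi * 119556.0 * 4.7e-06)
   = 1 / 3.5306047621503
   = 0.283238 Hz

0.283238 Hz


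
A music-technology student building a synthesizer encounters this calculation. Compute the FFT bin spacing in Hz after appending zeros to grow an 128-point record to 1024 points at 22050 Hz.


Frequency resolution after zero-padding:
N_padded = 128 * 8 = 1024
df = fs / N_padded
   = 22050 / 1024
   = 21.5332 Hz

21.5332 Hz


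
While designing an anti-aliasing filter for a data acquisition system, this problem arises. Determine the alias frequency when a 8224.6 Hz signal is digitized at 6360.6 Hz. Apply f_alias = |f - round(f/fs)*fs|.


Compute the nearest integer multiple of fs to the signal:
n = round(8224.6 / 6360.6) = 1
f_alias = |8224.6 - 1 * 6360.6|
        = |8224.6 - 6360.6|
        = 1864.0 Hz

1864.0


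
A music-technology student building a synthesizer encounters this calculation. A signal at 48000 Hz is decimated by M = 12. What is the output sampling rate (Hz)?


Decimation reduces the sample rate:
fs_out = fs_in / M
       = 48000 / 12
       = 4000.0 Hz

4000.0 Hz


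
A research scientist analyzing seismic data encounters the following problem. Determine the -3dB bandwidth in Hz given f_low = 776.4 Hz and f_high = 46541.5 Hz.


Bandwidth is the difference of -3dB frequencies:
BW = f_high - f_low
   = 46541.5 - 776.4
   = 45765.1 Hz

45765.1 Hz


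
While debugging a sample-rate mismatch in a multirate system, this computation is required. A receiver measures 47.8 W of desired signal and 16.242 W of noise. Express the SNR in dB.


SNR in decibels:
SNR = 10 * log10(Ps / Pn)
    = 10 * log10(47.8 / 16.242)
    = 10 * log10(2.943)
    = 10 * 0.4688
    = 4.69 dB

4.69 dB


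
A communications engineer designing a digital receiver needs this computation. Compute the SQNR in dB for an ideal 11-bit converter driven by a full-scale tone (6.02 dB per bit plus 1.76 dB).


Theoretical SNR for a full-scale sinusoid:
SNR = 6.02 * N + 1.76
    = 6.02 * 11 + 1.76
    = 66.22 + 1.76
    = 67.98 dB

67.98 dB


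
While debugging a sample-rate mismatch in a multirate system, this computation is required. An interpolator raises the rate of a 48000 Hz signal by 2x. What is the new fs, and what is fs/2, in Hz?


Step 1 — output sample rate after interpolation by L:
fs_out = L * fs_in = 2 * 48000 = 96000 Hz

Step 2 — Nyquist frequency of the output stream:
f_Nyq = fs_out / 2 = 96000 / 2 = 48000.0 Hz

fs_out = 96000 Hz; f_Nyquist = 48000.0 Hz


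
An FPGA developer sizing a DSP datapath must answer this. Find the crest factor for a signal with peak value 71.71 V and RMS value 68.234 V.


Crest factor is the ratio of peak to RMS:
CF = V_peak / V_rms
   = 71.71 / 68.234
   = 1.0509

1.0509


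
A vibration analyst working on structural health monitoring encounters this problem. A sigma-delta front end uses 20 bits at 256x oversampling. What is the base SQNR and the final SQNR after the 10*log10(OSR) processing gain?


Step 1 — baseline SQNR at Nyquist:
SQNR_base = 6.02*N + 1.76
          = 6.02*20 + 1.76
          = 122.16 dB

Step 2 — oversampling processing gain:
G = 10*log10(OSR) = 10*log10(256) = 24.08 dB

Step 3 — total:
SQNR_total = 122.16 + 24.08 = 146.24 dB

Base SQNR = 122.16 dB; oversampled SQNR = 146.24 dB


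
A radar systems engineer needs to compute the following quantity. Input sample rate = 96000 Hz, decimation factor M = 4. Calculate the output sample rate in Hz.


Decimation reduces the sample rate:
fs_out = fs_in / M
       = 96000 / 4
       = 24000.0 Hz

24000.0 Hz


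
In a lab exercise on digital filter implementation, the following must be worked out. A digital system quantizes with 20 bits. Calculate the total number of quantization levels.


Number of quantization levels = 2^N
= 2^20
= 1048576

1048576


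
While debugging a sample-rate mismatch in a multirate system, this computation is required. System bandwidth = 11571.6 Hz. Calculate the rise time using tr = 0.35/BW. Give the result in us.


Rise time from bandwidth relationship:
tr = 0.35 / BW
   = 0.35 / 11571.6
   = 3.024646548e-05 s
   = 30.2465 us

30.2465 us


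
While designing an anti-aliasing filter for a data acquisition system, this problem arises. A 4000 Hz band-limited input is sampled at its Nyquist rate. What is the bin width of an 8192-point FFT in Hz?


Step 1 — Nyquist sampling rate:
fs = 2 * fmax = 2 * 4000 = 8000 Hz

Step 2 — DFT bin spacing:
df = fs / N = 8000 / 8192 = 0.9766 Hz

0.9766 Hz


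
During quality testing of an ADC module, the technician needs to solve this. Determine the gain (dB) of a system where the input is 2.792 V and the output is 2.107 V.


Voltage gain in dB:
G = 20 * log10(Vout / Vin)
  = 20 * log10(2.107 / 2.792)
  = 20 * log10(0.754656)
  = 20 * -0.122251
  = -2.45 dB

-2.45 dB


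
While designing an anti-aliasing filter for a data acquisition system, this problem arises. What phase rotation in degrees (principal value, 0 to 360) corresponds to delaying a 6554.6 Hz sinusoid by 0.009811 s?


Phase shift from frequency and time delay:
phi = 360 * f * t_delay
    = 360 * 6554.6 * 0.009811
    = 23150.59 degrees
    mod 360 = 110.59 degrees

110.59 degrees


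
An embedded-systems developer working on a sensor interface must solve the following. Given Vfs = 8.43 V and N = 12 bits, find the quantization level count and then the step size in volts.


Step 1 — number of quantization levels:
L = 2^N = 2^12 = 4096

Step 2 — LSB step size:
delta = Vfs / L
      = 8.43 / 4096
      = 0.00205811 V

Levels = 4096; step size = 0.00205811 V


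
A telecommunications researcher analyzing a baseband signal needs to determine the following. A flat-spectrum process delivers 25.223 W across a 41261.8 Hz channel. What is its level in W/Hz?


Power spectral density:
PSD = P / BW
    = 25.223 / 41261.8
    = 0.00061129 W/Hz

0.00061129 W/Hz


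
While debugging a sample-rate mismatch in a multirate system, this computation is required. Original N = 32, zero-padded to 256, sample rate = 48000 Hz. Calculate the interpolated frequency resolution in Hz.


Frequency resolution after zero-padding:
N_padded = 32 * 8 = 256
df = fs / N_padded
   = 48000 / 256
   = 187.5 Hz

187.5 Hz


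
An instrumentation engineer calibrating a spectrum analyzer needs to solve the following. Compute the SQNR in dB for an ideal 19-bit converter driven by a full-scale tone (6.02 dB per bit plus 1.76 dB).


Theoretical SNR for a full-scale sinusoid:
SNR = 6.02 * N + 1.76
    = 6.02 * 19 + 1.76
    = 114.38 + 1.76
    = 116.14 dB

116.14 dB


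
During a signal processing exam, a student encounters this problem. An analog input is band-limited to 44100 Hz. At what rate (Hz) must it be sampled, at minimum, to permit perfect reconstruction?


The Nyquist rate is twice the maximum frequency component.
fs_min = 2 * fmax
      = 2 * 44100
      = 88200 Hz

88200


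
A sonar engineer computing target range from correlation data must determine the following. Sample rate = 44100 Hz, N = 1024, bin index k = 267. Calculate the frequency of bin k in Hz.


Frequency of DFT bin k:
f_k = k * fs / N
    = 267 * 44100 / 1024
    = 11774700 / 1024
    = 11498.73 Hz

11498.73 Hz


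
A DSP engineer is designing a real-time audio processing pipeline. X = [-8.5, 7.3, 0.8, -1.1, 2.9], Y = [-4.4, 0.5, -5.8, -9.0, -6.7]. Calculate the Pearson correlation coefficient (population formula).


Pearson correlation coefficient (population):
r = cov(X,Y) / (std(X) * std(Y))
Mean X = 0.28, Mean Y = -5.08
Cov(X,Y) = 6.7984
Std(X) = 5.203998, Std(Y) = 3.165691
r = 0.4127

0.4127


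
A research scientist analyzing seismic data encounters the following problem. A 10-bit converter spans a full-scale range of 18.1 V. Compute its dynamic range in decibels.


Dynamic range from full-scale to LSB:
V_min = V_max / 2^bits = 18.1 / 2^10
DR = 20 * log10(V_max / V_min)
   = 20 * log10(2^10)
   = 20 * 10 * log10(2)
   = 60.21 dB

60.21 dB


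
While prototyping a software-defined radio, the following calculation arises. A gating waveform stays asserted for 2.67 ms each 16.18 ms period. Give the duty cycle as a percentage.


Duty cycle as a percentage:
DC = (t_on / T) * 100
   = (2.67 / 16.18) * 100
   = 0.165019 * 100
   = 16.5 %

16.5 %


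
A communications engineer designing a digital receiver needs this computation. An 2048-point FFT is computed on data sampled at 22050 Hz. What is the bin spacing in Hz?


DFT frequency resolution:
df = fs / N
   = 22050 / 2048
   = 10.7666 Hz

10.7666 Hz


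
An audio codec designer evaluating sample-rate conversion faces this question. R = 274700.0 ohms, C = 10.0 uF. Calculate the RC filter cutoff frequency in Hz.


Cutoff frequency of a first-order RC filter:
fc = 1 / (2 * pi * R * C)
C = 10.0 uF = 1e-05 F
fc = 1 / (2 * pi * 274700.0 * 1e-05)
   = 1 / 17.259910038822
   = 0.057938 Hz

0.057938 Hz


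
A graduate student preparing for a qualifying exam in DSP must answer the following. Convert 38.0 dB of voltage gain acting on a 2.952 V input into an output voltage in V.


Output voltage from dB gain:
V_out = V_in * 10^(gain_dB / 20)
      = 2.952 * 10^(38.0 / 20)
      = 2.952 * 79.432823
      = 234.4857 V

234.4857 V


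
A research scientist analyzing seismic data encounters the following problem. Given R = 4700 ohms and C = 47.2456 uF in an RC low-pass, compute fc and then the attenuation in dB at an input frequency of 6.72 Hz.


Step 1 — cutoff frequency:
fc = 1 / (2*pi*R*C)
C = 47.2456 uF = 4.72456e-05 F
fc = 1 / (2*pi*4700*4.72456e-05)
   = 0.716739 Hz

Step 2 — magnitude at f = 6.72 Hz:
|H(f)| = 1 / sqrt(1 + (f/fc)^2)
f/fc = 6.72 / 0.716739 = 9.375798
|H| = 1 / sqrt(1 + 87.905588) = 0.1060561
|H|_dB = 20*log10(0.1060561) = -19.49 dB

fc = 0.716739 Hz; |H(6.72 Hz)| = -19.49 dB


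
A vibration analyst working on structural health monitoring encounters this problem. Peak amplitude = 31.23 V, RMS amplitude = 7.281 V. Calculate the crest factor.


Crest factor is the ratio of peak to RMS:
CF = V_peak / V_rms
   = 31.23 / 7.281
   = 4.2892

4.2892


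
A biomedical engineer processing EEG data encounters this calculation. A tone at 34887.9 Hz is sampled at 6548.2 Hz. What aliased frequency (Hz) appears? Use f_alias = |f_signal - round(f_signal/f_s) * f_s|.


Compute the nearest integer multiple of fs to the signal:
n = round(34887.9 / 6548.2) = 5
f_alias = |34887.9 - 5 * 6548.2|
        = |34887.9 - 32741.0|
        = 2146.9 Hz

2146.9


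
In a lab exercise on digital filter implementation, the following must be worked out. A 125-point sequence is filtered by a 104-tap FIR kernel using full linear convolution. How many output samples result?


Linear convolution output length:
L = N + M - 1
  = 125 + 104 - 1
  = 228 samples

228


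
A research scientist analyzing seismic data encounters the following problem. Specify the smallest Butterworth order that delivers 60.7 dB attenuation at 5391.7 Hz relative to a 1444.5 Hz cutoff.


Butterworth filter order formula:
n = log10(10^(A/10) - 1) / (2 * log10(f_stop/f_pass))
10^(60.7/10) - 1 = 1174896.5549
f_stop/f_pass = 5391.7 / 1444.5 = 3.7326
n = 5.3059 -> ceil = 6

6


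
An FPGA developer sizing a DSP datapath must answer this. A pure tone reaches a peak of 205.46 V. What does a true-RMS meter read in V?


RMS voltage for a sinusoidal waveform:
V_rms = V_peak / sqrt(2)
      = 205.46 / 1.414214
      = 145.282 V

145.282 V


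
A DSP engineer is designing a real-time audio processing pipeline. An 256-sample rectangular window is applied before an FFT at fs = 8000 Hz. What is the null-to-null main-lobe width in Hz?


Main lobe width for a rectangular window:
Width = 2 * fs / N
      = 2 * 8000 / 256
      = 16000 / 256
      = 62.5 Hz

62.5 Hz


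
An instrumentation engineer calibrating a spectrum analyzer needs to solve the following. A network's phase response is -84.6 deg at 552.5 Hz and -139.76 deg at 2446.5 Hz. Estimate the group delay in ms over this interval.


Group delay from phase difference:
tau = -d(phi)/d(omega)
d(phi) = -55.16 deg = -0.962724 rad
d(omega) = 2*pi*(2446.5 - 552.5) = 11900.353 rad/s
tau = -(-0.962724) / 11900.353
    = 0.0809 ms

0.0809 ms


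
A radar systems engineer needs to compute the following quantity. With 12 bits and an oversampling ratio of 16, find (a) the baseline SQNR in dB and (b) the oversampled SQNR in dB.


Step 1 — baseline SQNR at Nyquist:
SQNR_base = 6.02*N + 1.76
          = 6.02*12 + 1.76
          = 74.0 dB

Step 2 — oversampling processing gain:
G = 10*log10(OSR) = 10*log10(16) = 12.04 dB

Step 3 — total:
SQNR_total = 74.0 + 12.04 = 86.04 dB

Base SQNR = 74.0 dB; oversampled SQNR = 86.04 dB


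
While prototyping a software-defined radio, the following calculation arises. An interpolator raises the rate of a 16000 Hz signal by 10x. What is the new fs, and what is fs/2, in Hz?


Step 1 — output sample rate after interpolation by L:
fs_out = L * fs_in = 10 * 16000 = 160000 Hz

Step 2 — Nyquist frequency of the output stream:
f_Nyq = fs_out / 2 = 160000 / 2 = 80000.0 Hz

fs_out = 160000 Hz; f_Nyquist = 80000.0 Hz


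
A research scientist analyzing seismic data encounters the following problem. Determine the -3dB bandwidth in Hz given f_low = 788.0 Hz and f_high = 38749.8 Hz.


Bandwidth is the difference of -3dB frequencies:
BW = f_high - f_low
   = 38749.8 - 788.0
   = 37961.8 Hz

37961.8 Hz


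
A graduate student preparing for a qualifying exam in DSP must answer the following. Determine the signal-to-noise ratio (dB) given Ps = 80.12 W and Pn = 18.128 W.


SNR in decibels:
SNR = 10 * log10(Ps / Pn)
    = 10 * log10(80.12 / 18.128)
    = 10 * log10(4.4197)
    = 10 * 0.6454
    = 6.45 dB

6.45 dB


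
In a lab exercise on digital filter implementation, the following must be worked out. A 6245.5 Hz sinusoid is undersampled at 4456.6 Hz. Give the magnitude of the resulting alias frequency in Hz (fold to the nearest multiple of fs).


Compute the nearest integer multiple of fs to the signal:
n = round(6245.5 / 4456.6) = 1
f_alias = |6245.5 - 1 * 4456.6|
        = |6245.5 - 4456.6|
        = 1788.9 Hz

1788.9


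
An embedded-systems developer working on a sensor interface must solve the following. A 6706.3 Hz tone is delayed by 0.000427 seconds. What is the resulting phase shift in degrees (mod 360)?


Phase shift from frequency and time delay:
phi = 360 * f * t_delay
    = 360 * 6706.3 * 0.000427
    = 1030.89 degrees
    mod 360 = 310.89 degrees

310.89 degrees


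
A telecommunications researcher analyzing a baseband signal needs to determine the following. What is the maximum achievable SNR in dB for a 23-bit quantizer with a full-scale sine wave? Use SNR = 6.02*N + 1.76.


Theoretical SNR for a full-scale sinusoid:
SNR = 6.02 * N + 1.76
    = 6.02 * 23 + 1.76
    = 138.46 + 1.76
    = 140.22 dB

140.22 dB


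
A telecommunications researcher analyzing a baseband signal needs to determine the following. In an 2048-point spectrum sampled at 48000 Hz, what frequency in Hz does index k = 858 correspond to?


Frequency of DFT bin k:
f_k = k * fs / N
    = 858 * 48000 / 2048
    = 41184000 / 2048
    = 20109.375 Hz

20109.375 Hz


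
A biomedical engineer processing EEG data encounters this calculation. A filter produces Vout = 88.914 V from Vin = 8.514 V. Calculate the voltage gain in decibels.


Voltage gain in dB:
G = 20 * log10(Vout / Vin)
  = 20 * log10(88.914 / 8.514)
  = 20 * log10(10.44327)
  = 20 * 1.018837
  = 20.38 dB

20.38 dB


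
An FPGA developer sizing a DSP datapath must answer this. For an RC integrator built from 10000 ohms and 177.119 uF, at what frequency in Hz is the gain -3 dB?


Cutoff frequency of a first-order RC filter:
fc = 1 / (2 * pi * R * C)
C = 177.119 uF = 0.000177119 F
fc = 1 / (2 * pi * 10000 * 0.000177119)
   = 1 / 11.128714984223
   = 0.089858 Hz

0.089858 Hz


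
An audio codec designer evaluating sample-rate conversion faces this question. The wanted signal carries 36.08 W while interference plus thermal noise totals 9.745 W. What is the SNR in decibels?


SNR in decibels:
SNR = 10 * log10(Ps / Pn)
    = 10 * log10(36.08 / 9.745)
    = 10 * log10(3.7024)
    = 10 * 0.5685
    = 5.68 dB

5.68 dB


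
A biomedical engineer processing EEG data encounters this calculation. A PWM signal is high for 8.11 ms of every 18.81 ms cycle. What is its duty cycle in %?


Duty cycle as a percentage:
DC = (t_on / T) * 100
   = (8.11 / 18.81) * 100
   = 0.431154 * 100
   = 43.12 %

43.12 %


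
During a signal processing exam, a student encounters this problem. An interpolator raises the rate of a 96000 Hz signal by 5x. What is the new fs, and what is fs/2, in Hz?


Step 1 — output sample rate after interpolation by L:
fs_out = L * fs_in = 5 * 96000 = 480000 Hz

Step 2 — Nyquist frequency of the output stream:
f_Nyq = fs_out / 2 = 480000 / 2 = 240000.0 Hz

fs_out = 480000 Hz; f_Nyquist = 240000.0 Hz


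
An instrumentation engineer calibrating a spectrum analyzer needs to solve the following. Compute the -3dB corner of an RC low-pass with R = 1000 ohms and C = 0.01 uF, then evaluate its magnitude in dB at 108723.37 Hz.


Step 1 — cutoff frequency:
fc = 1 / (2*pi*R*C)
C = 0.01 uF = 1e-08 F
fc = 1 / (2*pi*1000*1e-08)
   = 15915.494 Hz

Step 2 — magnitude at f = 108723.37 Hz:
|H(f)| = 1 / sqrt(1 + (f/fc)^2)
f/fc = 108723.37 / 15915.494 = 6.831291
|H| = 1 / sqrt(1 + 46.666537) = 0.1448416
|H|_dB = 20*log10(0.1448416) = -16.78 dB

fc = 15915.494 Hz; |H(108723.37 Hz)| = -16.78 dB


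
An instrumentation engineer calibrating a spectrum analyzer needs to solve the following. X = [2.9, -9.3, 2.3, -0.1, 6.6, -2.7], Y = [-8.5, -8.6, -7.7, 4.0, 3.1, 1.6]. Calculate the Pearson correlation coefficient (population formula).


Pearson correlation coefficient (population):
r = cov(X,Y) / (std(X) * std(Y))
Mean X = -0.05, Mean Y = -2.6833
Cov(X,Y) = 8.759167
Std(X) = 5.01722, Std(Y) = 5.634245
r = 0.3099

0.3099


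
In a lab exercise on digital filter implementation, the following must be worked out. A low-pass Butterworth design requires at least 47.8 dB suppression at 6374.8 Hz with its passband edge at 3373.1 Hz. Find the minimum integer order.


Butterworth filter order formula:
n = log10(10^(A/10) - 1) / (2 * log10(f_stop/f_pass))
10^(47.8/10) - 1 = 60254.9586
f_stop/f_pass = 6374.8 / 3373.1 = 1.8899
n = 8.6457 -> ceil = 9

9


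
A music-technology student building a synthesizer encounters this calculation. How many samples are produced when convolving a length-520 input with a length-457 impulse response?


Linear convolution output length:
L = N + M - 1
  = 520 + 457 - 1
  = 976 samples

976


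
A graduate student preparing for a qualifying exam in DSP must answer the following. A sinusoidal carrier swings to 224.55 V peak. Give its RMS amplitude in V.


RMS voltage for a sinusoidal waveform:
V_rms = V_peak / sqrt(2)
      = 224.55 / 1.414214
      = 158.781 V

158.781 V


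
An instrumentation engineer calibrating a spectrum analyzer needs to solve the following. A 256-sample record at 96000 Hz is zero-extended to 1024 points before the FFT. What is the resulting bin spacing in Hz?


Frequency resolution after zero-padding:
N_padded = 256 * 4 = 1024
df = fs / N_padded
   = 96000 / 1024
   = 93.75 Hz

93.75 Hz


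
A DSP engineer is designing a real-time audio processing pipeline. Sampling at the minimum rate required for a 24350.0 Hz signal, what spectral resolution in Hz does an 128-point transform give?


Step 1 — Nyquist sampling rate:
fs = 2 * fmax = 2 * 24350.0 = 48700.0 Hz

Step 2 — DFT bin spacing:
df = fs / N = 48700.0 / 128 = 380.4688 Hz

380.4688 Hz


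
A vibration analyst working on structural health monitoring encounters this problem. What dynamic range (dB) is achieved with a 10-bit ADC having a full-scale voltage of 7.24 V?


Dynamic range from full-scale to LSB:
V_min = V_max / 2^bits = 7.24 / 2^10
DR = 20 * log10(V_max / V_min)
   = 20 * log10(2^10)
   = 20 * 10 * log10(2)
   = 60.21 dB

60.21 dB


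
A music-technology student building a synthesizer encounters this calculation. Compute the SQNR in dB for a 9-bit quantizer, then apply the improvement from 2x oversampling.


Step 1 — baseline SQNR at Nyquist:
SQNR_base = 6.02*N + 1.76
          = 6.02*9 + 1.76
          = 55.94 dB

Step 2 — oversampling processing gain:
G = 10*log10(OSR) = 10*log10(2) = 3.01 dB

Step 3 — total:
SQNR_total = 55.94 + 3.01 = 58.95 dB

Base SQNR = 55.94 dB; oversampled SQNR = 58.95 dB


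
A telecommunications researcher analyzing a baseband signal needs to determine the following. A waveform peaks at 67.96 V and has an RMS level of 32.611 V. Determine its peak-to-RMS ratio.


Crest factor is the ratio of peak to RMS:
CF = V_peak / V_rms
   = 67.96 / 32.611
   = 2.084

2.084


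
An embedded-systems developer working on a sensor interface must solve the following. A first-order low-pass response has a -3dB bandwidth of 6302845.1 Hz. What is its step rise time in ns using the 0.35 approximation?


Rise time from bandwidth relationship:
tr = 0.35 / BW
   = 0.35 / 6302845.1
   = 5.553047782e-08 s
   = 55.5305 ns

55.5305 ns


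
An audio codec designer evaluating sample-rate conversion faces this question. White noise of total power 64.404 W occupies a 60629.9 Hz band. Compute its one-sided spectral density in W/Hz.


Power spectral density:
PSD = P / BW
    = 64.404 / 60629.9
    = 0.00106225 W/Hz

0.00106225 W/Hz


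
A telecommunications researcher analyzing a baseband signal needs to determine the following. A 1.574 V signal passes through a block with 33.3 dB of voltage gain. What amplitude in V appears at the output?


Output voltage from dB gain:
V_out = V_in * 10^(gain_dB / 20)
      = 1.574 * 10^(33.3 / 20)
      = 1.574 * 46.238102
      = 72.7788 V

72.7788 V


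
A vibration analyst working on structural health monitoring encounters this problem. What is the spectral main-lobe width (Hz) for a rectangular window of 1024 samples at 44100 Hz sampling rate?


Main lobe width for a rectangular window:
Width = 2 * fs / N
      = 2 * 44100 / 1024
      = 88200 / 1024
      = 86.133 Hz

86.133 Hz


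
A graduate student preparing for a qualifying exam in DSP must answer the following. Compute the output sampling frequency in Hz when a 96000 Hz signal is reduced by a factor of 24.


Decimation reduces the sample rate:
fs_out = fs_in / M
       = 96000 / 24
       = 4000.0 Hz

4000.0 Hz


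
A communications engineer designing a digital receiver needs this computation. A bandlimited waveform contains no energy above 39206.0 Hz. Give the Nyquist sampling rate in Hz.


The Nyquist rate is twice the maximum frequency component.
fs_min = 2 * fmax
      = 2 * 39206.0
      = 78412.0 Hz

78412.0


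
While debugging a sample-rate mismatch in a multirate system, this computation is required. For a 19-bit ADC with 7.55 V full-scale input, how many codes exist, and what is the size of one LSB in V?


Step 1 — number of quantization levels:
L = 2^N = 2^19 = 524288

Step 2 — LSB step size:
delta = Vfs / L
      = 7.55 / 524288
      = 1.44e-05 V

Levels = 524288; step size = 1.44e-05 V


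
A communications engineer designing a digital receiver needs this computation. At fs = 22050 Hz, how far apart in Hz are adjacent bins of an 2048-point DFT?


DFT frequency resolution:
df = fs / N
   = 22050 / 2048
   = 10.7666 Hz

10.7666 Hz


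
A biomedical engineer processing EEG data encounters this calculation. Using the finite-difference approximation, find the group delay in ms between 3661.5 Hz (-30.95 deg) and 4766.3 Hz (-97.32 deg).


Group delay from phase difference:
tau = -d(phi)/d(omega)
d(phi) = -66.37 deg = -1.158375 rad
d(omega) = 2*pi*(4766.3 - 3661.5) = 6941.6631 rad/s
tau = -(-1.158375) / 6941.6631
    = 0.1669 ms

0.1669 ms


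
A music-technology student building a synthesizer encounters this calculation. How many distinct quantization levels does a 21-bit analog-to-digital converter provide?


Number of quantization levels = 2^N
= 2^21
= 2097152

2097152


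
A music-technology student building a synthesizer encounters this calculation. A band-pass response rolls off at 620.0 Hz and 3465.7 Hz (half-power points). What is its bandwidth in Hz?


Bandwidth is the difference of -3dB frequencies:
BW = f_high - f_low
   = 3465.7 - 620.0
   = 2845.7 Hz

2845.7 Hz


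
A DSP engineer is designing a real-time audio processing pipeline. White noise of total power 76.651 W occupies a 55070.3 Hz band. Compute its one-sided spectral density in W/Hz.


Power spectral density:
PSD = P / BW
    = 76.651 / 55070.3
    = 0.00139188 W/Hz

0.00139188 W/Hz


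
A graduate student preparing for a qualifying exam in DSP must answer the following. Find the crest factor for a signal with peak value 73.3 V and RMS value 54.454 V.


Crest factor is the ratio of peak to RMS:
CF = V_peak / V_rms
   = 73.3 / 54.454
   = 1.3461

1.3461


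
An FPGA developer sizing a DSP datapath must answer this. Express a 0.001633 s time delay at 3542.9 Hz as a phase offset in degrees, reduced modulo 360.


Phase shift from frequency and time delay:
phi = 360 * f * t_delay
    = 360 * 3542.9 * 0.001633
    = 2082.8 degrees
    mod 360 = 282.8 degrees

282.8 degrees


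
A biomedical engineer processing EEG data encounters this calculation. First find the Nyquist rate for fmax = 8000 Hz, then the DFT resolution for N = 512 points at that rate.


Step 1 — Nyquist sampling rate:
fs = 2 * fmax = 2 * 8000 = 16000 Hz

Step 2 — DFT bin spacing:
df = fs / N = 16000 / 512 = 31.25 Hz

31.25 Hz


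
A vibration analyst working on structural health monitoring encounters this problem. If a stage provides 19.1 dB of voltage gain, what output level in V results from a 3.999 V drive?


Output voltage from dB gain:
V_out = V_in * 10^(gain_dB / 20)
      = 3.999 * 10^(19.1 / 20)
      = 3.999 * 9.015711
      = 36.0538 V

36.0538 V


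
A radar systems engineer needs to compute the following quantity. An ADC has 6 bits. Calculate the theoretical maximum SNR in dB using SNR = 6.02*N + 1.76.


Theoretical SNR for a full-scale sinusoid:
SNR = 6.02 * N + 1.76
    = 6.02 * 6 + 1.76
    = 36.12 + 1.76
    = 37.88 dB

37.88 dB


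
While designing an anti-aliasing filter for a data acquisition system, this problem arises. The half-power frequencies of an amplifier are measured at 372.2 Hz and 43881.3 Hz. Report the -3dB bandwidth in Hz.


Bandwidth is the difference of -3dB frequencies:
BW = f_high - f_low
   = 43881.3 - 372.2
   = 43509.1 Hz

43509.1 Hz


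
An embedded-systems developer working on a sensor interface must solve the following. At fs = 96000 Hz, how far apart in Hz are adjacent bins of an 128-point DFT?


DFT frequency resolution:
df = fs / N
   = 96000 / 128
   = 750.0 Hz

750.0 Hz


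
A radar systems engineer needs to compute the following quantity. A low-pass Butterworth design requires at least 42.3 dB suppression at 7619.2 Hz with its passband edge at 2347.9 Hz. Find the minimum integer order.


Butterworth filter order formula:
n = log10(10^(A/10) - 1) / (2 * log10(f_stop/f_pass))
10^(42.3/10) - 1 = 16981.4365
f_stop/f_pass = 7619.2 / 2347.9 = 3.2451
n = 4.1371 -> ceil = 5

5


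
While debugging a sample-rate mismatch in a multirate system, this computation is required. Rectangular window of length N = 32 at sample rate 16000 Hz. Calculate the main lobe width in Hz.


Main lobe width for a rectangular window:
Width = 2 * fs / N
      = 2 * 16000 / 32
      = 32000 / 32
      = 1000.0 Hz

1000.0 Hz


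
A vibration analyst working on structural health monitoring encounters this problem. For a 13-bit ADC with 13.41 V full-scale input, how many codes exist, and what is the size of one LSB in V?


Step 1 — number of quantization levels:
L = 2^N = 2^13 = 8192

Step 2 — LSB step size:
delta = Vfs / L
      = 13.41 / 8192
      = 0.00163696 V

Levels = 8192; step size = 0.00163696 V


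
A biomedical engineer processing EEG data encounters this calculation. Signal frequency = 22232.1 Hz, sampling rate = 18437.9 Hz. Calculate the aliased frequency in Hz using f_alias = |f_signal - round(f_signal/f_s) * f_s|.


Compute the nearest integer multiple of fs to the signal:
n = round(22232.1 / 18437.9) = 1
f_alias = |22232.1 - 1 * 18437.9|
        = |22232.1 - 18437.9|
        = 3794.2 Hz

3794.2


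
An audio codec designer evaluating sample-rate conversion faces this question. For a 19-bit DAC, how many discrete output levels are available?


Number of quantization levels = 2^N
= 2^19
= 524288

524288


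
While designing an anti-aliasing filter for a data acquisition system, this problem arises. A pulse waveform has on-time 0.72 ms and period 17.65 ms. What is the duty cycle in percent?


Duty cycle as a percentage:
DC = (t_on / T) * 100
   = (0.72 / 17.65) * 100
   = 0.040793 * 100
   = 4.08 %

4.08 %


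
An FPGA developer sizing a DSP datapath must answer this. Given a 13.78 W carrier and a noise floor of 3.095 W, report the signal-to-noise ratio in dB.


SNR in decibels:
SNR = 10 * log10(Ps / Pn)
    = 10 * log10(13.78 / 3.095)
    = 10 * log10(4.4523)
    = 10 * 0.6486
    = 6.49 dB

6.49 dB


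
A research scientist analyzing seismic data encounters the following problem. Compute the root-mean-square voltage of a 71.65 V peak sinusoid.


RMS voltage for a sinusoidal waveform:
V_rms = V_peak / sqrt(2)
      = 71.65 / 1.414214
      = 50.664 V

50.664 V


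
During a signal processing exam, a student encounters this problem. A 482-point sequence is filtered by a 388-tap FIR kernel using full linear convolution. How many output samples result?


Linear convolution output length:
L = N + M - 1
  = 482 + 388 - 1
  = 869 samples

869


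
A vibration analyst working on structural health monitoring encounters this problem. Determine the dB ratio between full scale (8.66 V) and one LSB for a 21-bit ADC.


Dynamic range from full-scale to LSB:
V_min = V_max / 2^bits = 8.66 / 2^21
DR = 20 * log10(V_max / V_min)
   = 20 * log10(2^21)
   = 20 * 21 * log10(2)
   = 126.43 dB

126.43 dB


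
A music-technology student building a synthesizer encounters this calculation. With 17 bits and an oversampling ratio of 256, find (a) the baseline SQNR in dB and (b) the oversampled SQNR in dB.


Step 1 — baseline SQNR at Nyquist:
SQNR_base = 6.02*N + 1.76
          = 6.02*17 + 1.76
          = 104.1 dB

Step 2 — oversampling processing gain:
G = 10*log10(OSR) = 10*log10(256) = 24.08 dB

Step 3 — total:
SQNR_total = 104.1 + 24.08 = 128.18 dB

Base SQNR = 104.1 dB; oversampled SQNR = 128.18 dB


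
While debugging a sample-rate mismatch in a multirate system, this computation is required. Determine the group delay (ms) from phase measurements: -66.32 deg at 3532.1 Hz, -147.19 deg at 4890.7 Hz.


Group delay from phase difference:
tau = -d(phi)/d(omega)
d(phi) = -80.87 deg = -1.411448 rad
d(omega) = 2*pi*(4890.7 - 3532.1) = 8536.3356 rad/s
tau = -(-1.411448) / 8536.3356
    = 0.1653 ms

0.1653 ms


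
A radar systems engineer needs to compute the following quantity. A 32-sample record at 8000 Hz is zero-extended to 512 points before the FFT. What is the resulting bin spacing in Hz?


Frequency resolution after zero-padding:
N_padded = 32 * 16 = 512
df = fs / N_padded
   = 8000 / 512
   = 15.625 Hz

15.625 Hz


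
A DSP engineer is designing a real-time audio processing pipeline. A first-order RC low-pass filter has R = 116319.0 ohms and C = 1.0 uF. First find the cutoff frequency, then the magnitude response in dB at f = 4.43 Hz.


Step 1 — cutoff frequency:
fc = 1 / (2*pi*R*C)
C = 1.0 uF = 1e-06 F
fc = 1 / (2*pi*116319.0*1e-06)
   = 1.36826 Hz

Step 2 — magnitude at f = 4.43 Hz:
|H(f)| = 1 / sqrt(1 + (f/fc)^2)
f/fc = 4.43 / 1.36826 = 3.237689
|H| = 1 / sqrt(1 + 10.48263) = 0.2951069
|H|_dB = 20*log10(0.2951069) = -10.6 dB

fc = 1.36826 Hz; |H(4.43 Hz)| = -10.6 dB


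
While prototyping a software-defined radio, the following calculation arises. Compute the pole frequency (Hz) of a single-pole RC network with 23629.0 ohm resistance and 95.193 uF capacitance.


Cutoff frequency of a first-order RC filter:
fc = 1 / (2 * pi * R * C)
C = 95.193 uF = 9.5193e-05 F
fc = 1 / (2 * pi * 23629.0 * 9.5193e-05)
   = 1 / 14.132865453643
   = 0.070757 Hz

0.070757 Hz


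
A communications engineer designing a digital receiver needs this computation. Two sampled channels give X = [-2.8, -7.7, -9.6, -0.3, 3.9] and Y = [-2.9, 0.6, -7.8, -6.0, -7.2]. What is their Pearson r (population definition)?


Pearson correlation coefficient (population):
r = cov(X,Y) / (std(X) * std(Y))
Mean X = -3.3, Mean Y = -4.66
Cov(X,Y) = -4.958
Std(X) = 4.901836, Std(Y) = 3.126404
r = -0.3235

-0.3235


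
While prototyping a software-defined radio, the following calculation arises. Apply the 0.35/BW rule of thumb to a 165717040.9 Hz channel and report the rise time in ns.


Rise time from bandwidth relationship:
tr = 0.35 / BW
   = 0.35 / 165717040.9
   = 2.112033851e-09 s
   = 2.112 ns

2.112 ns


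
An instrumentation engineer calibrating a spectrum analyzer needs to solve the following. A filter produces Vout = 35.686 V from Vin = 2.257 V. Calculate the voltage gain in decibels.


Voltage gain in dB:
G = 20 * log10(Vout / Vin)
  = 20 * log10(35.686 / 2.257)
  = 20 * log10(15.811254)
  = 20 * 1.198966
  = 23.98 dB

23.98 dB


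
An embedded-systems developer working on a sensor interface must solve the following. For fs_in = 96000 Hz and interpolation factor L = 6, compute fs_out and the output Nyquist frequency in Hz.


Step 1 — output sample rate after interpolation by L:
fs_out = L * fs_in = 6 * 96000 = 576000 Hz

Step 2 — Nyquist frequency of the output stream:
f_Nyq = fs_out / 2 = 576000 / 2 = 288000.0 Hz

fs_out = 576000 Hz; f_Nyquist = 288000.0 Hz


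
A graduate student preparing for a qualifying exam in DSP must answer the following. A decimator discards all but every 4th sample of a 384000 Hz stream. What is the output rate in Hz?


Decimation reduces the sample rate:
fs_out = fs_in / M
       = 384000 / 4
       = 96000.0 Hz

96000.0 Hz


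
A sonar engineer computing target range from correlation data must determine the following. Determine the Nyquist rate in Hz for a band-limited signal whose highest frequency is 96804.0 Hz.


The Nyquist rate is twice the maximum frequency component.
fs_min = 2 * fmax
      = 2 * 96804.0
      = 193608.0 Hz

193608.0


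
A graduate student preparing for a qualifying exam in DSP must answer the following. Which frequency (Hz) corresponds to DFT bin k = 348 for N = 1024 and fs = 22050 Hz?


Frequency of DFT bin k:
f_k = k * fs / N
    = 348 * 22050 / 1024
    = 7673400 / 1024
    = 7493.555 Hz

7493.555 Hz


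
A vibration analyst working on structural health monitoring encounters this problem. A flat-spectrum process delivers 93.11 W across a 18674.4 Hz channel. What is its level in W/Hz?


Power spectral density:
PSD = P / BW
    = 93.11 / 18674.4
    = 0.00498597 W/Hz

0.00498597 W/Hz


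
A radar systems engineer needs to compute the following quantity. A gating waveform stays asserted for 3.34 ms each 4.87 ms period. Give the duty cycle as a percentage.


Duty cycle as a percentage:
DC = (t_on / T) * 100
   = (3.34 / 4.87) * 100
   = 0.685832 * 100
   = 68.58 %

68.58 %


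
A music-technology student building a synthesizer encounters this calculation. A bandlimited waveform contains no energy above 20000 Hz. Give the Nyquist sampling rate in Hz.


The Nyquist rate is twice the maximum frequency component.
fs_min = 2 * fmax
      = 2 * 20000
      = 40000 Hz

40000


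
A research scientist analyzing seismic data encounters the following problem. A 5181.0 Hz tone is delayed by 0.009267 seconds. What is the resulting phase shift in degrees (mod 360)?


Phase shift from frequency and time delay:
phi = 360 * f * t_delay
    = 360 * 5181.0 * 0.009267
    = 17284.44 degrees
    mod 360 = 4.44 degrees

4.44 degrees


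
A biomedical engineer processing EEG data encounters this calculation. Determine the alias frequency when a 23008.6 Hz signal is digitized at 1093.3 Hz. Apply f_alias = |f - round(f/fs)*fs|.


Compute the nearest integer multiple of fs to the signal:
n = round(23008.6 / 1093.3) = 21
f_alias = |23008.6 - 21 * 1093.3|
        = |23008.6 - 22959.3|
        = 49.3 Hz

49.3


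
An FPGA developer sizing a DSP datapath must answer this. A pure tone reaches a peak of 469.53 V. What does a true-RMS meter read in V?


RMS voltage for a sinusoidal waveform:
V_rms = V_peak / sqrt(2)
      = 469.53 / 1.414214
      = 332.008 V

332.008 V


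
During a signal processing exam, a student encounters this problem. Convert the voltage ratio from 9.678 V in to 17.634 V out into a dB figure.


Voltage gain in dB:
G = 20 * log10(Vout / Vin)
  = 20 * log10(17.634 / 9.678)
  = 20 * log10(1.822071)
  = 20 * 0.260565
  = 5.21 dB

5.21 dB


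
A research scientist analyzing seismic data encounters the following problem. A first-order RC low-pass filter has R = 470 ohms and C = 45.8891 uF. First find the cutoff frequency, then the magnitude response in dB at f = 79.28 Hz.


Step 1 — cutoff frequency:
fc = 1 / (2*pi*R*C)
C = 45.8891 uF = 4.58891e-05 F
fc = 1 / (2*pi*470*4.58891e-05)
   = 7.37926 Hz

Step 2 — magnitude at f = 79.28 Hz:
|H(f)| = 1 / sqrt(1 + (f/fc)^2)
f/fc = 79.28 / 7.37926 = 10.743625
|H| = 1 / sqrt(1 + 115.425478) = 0.0926779
|H|_dB = 20*log10(0.0926779) = -20.66 dB

fc = 7.37926 Hz; |H(79.28 Hz)| = -20.66 dB


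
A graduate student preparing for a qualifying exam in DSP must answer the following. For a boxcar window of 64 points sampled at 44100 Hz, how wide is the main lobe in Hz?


Main lobe width for a rectangular window:
Width = 2 * fs / N
      = 2 * 44100 / 64
      = 88200 / 64
      = 1378.125 Hz

1378.125 Hz


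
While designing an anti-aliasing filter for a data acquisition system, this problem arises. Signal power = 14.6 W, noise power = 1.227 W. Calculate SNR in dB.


SNR in decibels:
SNR = 10 * log10(Ps / Pn)
    = 10 * log10(14.6 / 1.227)
    = 10 * log10(11.8989)
    = 10 * 1.0755
    = 10.76 dB

10.76 dB
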